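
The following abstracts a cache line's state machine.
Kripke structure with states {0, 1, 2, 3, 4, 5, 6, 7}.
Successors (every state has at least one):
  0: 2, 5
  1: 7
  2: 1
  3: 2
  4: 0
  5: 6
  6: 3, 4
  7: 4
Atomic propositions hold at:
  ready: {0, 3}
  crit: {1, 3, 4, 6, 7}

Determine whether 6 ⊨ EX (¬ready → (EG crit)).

Yes

Sat(¬ready) = {1, 2, 4, 5, 6, 7}
EG crit: greatest fixpoint, start Z0 = {1, 3, 4, 6, 7}, keep only states in Sat with some successor in Z. Z1 = {1, 6, 7}; Z2 = {1}; Z3 = ∅; fixed.
Sat(EG crit) = ∅
Sat(¬ready → (EG crit)) = {0, 3}
Sat(EX (¬ready → (EG crit))) = {s : some successor in {0, 3}} = {4, 6}
6 ∈ Sat(EX (¬ready → (EG crit))) = {4, 6}, so the formula holds at 6.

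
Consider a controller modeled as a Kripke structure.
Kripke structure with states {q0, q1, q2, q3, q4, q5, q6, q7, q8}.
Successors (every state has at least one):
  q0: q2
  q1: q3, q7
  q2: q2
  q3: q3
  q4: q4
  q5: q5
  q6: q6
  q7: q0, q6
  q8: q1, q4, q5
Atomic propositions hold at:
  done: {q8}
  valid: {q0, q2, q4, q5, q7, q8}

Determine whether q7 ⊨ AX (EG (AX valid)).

Sat(AX valid) = {s : every successor in {q0, q2, q4, q5, q7, q8}} = {q0, q2, q4, q5}
EG (AX valid): greatest fixpoint, start Z0 = {q0, q2, q4, q5}, keep only states in Sat with some successor in Z. Already a fixed point.
Sat(EG (AX valid)) = {q0, q2, q4, q5}
Sat(AX (EG (AX valid))) = {s : every successor in {q0, q2, q4, q5}} = {q0, q2, q4, q5}
q7 ∉ Sat(AX (EG (AX valid))) = {q0, q2, q4, q5}, so the formula does not hold at q7.

No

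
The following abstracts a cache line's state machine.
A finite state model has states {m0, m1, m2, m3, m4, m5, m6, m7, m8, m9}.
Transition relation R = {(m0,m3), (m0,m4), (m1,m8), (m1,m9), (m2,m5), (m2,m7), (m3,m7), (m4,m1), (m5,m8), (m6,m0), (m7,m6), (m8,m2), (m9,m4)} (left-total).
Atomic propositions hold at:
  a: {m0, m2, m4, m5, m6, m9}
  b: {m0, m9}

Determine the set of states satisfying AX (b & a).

Sat(b & a) = {m0, m9}
Sat(AX (b & a)) = {s : every successor in {m0, m9}} = {m6}

{m6}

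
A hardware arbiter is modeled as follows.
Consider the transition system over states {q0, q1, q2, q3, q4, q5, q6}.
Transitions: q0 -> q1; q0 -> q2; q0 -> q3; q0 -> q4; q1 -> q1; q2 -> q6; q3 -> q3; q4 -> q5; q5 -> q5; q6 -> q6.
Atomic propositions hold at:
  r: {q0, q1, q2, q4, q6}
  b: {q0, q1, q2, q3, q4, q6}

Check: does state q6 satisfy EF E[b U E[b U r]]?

Yes

E[b U r]: least fixpoint, start Z0 = Sat(r) = {q0, q1, q2, q4, q6}, add states in Sat(b) with some successor in Z. Already a fixed point.
Sat(E[b U r]) = {q0, q1, q2, q4, q6}
E[b U E[b U r]]: least fixpoint, start Z0 = Sat(E[b U r]) = {q0, q1, q2, q4, q6}, add states in Sat(b) with some successor in Z. Already a fixed point.
Sat(E[b U E[b U r]]) = {q0, q1, q2, q4, q6}
EF E[b U E[b U r]]: least fixpoint, start Z0 = {q0, q1, q2, q4, q6}, add states with some successor in Z. Already a fixed point.
Sat(EF E[b U E[b U r]]) = {q0, q1, q2, q4, q6}
q6 ∈ Sat(EF E[b U E[b U r]]) = {q0, q1, q2, q4, q6}, so the formula holds at q6.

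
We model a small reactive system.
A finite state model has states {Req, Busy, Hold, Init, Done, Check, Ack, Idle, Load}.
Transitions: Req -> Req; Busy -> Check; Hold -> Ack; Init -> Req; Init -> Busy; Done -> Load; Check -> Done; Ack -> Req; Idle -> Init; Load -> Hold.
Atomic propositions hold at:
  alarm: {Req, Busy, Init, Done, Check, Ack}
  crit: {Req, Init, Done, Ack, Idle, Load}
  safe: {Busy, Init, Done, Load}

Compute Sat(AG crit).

{Req, Ack}

AG crit: greatest fixpoint, start Z0 = {Req, Init, Done, Ack, Idle, Load}, keep only states in Sat with every successor in Z. Z1 = {Req, Done, Ack, Idle}; Z2 = {Req, Ack}; fixed.
Sat(AG crit) = {Req, Ack}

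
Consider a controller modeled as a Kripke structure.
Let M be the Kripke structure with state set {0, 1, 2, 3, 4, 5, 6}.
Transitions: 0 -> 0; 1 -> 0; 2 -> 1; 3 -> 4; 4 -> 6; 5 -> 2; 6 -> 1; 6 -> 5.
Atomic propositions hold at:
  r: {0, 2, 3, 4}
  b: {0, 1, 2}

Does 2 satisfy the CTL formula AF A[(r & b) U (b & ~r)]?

Sat(r & b) = {0, 2}
Sat(~r) = {1, 5, 6}
Sat(b & ~r) = {1}
A[(r & b) U (b & ~r)]: least fixpoint, start Z0 = Sat((b & ~r)) = {1}, add states in Sat(r & b) with every successor in Z. Z1 = {1, 2}; fixed.
Sat(A[(r & b) U (b & ~r)]) = {1, 2}
AF A[(r & b) U (b & ~r)]: least fixpoint, start Z0 = {1, 2}, add states with every successor in Z. Z1 = {1, 2, 5}; Z2 = {1, 2, 5, 6}; Z3 = {1, 2, 4, 5, 6}; Z4 = {1, 2, 3, 4, 5, 6}; fixed.
Sat(AF A[(r & b) U (b & ~r)]) = {1, 2, 3, 4, 5, 6}
2 ∈ Sat(AF A[(r & b) U (b & ~r)]) = {1, 2, 3, 4, 5, 6}, so the formula holds at 2.

Yes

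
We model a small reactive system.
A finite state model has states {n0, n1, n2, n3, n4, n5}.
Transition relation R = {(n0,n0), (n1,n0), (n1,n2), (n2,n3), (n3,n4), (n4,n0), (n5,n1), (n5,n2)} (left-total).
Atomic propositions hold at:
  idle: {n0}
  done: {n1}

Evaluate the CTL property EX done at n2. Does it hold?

No

Sat(EX done) = {s : some successor in {n1}} = {n5}
n2 ∉ Sat(EX done) = {n5}, so the formula does not hold at n2.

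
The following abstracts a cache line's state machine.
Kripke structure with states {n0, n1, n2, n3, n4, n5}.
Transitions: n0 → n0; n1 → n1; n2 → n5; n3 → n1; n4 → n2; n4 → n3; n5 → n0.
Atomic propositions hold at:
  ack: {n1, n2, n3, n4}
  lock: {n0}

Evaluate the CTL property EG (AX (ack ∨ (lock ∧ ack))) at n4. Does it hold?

Yes

Sat(lock ∧ ack) = ∅
Sat(ack ∨ (lock ∧ ack)) = {n1, n2, n3, n4}
Sat(AX (ack ∨ (lock ∧ ack))) = {s : every successor in {n1, n2, n3, n4}} = {n1, n3, n4}
EG (AX (ack ∨ (lock ∧ ack))): greatest fixpoint, start Z0 = {n1, n3, n4}, keep only states in Sat with some successor in Z. Already a fixed point.
Sat(EG (AX (ack ∨ (lock ∧ ack)))) = {n1, n3, n4}
n4 ∈ Sat(EG (AX (ack ∨ (lock ∧ ack)))) = {n1, n3, n4}, so the formula holds at n4.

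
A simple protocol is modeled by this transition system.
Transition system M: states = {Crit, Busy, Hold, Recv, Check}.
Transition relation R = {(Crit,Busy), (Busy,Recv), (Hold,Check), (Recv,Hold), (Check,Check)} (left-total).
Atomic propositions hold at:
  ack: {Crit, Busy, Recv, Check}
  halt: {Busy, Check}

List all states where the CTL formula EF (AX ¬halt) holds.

{Crit, Busy, Recv}

Sat(¬halt) = {Crit, Hold, Recv}
Sat(AX ¬halt) = {s : every successor in {Crit, Hold, Recv}} = {Busy, Recv}
EF (AX ¬halt): least fixpoint, start Z0 = {Busy, Recv}, add states with some successor in Z. Z1 = {Crit, Busy, Recv}; fixed.
Sat(EF (AX ¬halt)) = {Crit, Busy, Recv}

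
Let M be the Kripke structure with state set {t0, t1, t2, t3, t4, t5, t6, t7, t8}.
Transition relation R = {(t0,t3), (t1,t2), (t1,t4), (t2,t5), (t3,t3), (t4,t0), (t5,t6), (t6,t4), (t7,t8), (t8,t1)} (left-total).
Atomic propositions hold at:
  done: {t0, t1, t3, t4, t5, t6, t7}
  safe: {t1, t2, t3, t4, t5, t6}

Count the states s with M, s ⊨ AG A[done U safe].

7

A[done U safe]: least fixpoint, start Z0 = Sat(safe) = {t1, t2, t3, t4, t5, t6}, add states in Sat(done) with every successor in Z. Z1 = {t0, t1, t2, t3, t4, t5, t6}; fixed.
Sat(A[done U safe]) = {t0, t1, t2, t3, t4, t5, t6}
AG A[done U safe]: greatest fixpoint, start Z0 = {t0, t1, t2, t3, t4, t5, t6}, keep only states in Sat with every successor in Z. Already a fixed point.
Sat(AG A[done U safe]) = {t0, t1, t2, t3, t4, t5, t6}
|Sat(AG A[done U safe])| = |{t0, t1, t2, t3, t4, t5, t6}| = 7.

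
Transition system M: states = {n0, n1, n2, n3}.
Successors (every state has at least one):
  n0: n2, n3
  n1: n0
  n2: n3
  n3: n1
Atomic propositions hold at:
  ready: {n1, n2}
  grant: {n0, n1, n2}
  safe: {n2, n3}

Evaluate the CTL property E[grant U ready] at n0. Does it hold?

E[grant U ready]: least fixpoint, start Z0 = Sat(ready) = {n1, n2}, add states in Sat(grant) with some successor in Z. Z1 = {n0, n1, n2}; fixed.
Sat(E[grant U ready]) = {n0, n1, n2}
n0 ∈ Sat(E[grant U ready]) = {n0, n1, n2}, so the formula holds at n0.

Yes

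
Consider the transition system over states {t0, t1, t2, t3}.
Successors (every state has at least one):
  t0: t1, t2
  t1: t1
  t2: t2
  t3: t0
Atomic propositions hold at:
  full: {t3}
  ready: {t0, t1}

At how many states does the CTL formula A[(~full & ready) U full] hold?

Sat(~full) = {t0, t1, t2}
Sat(~full & ready) = {t0, t1}
A[(~full & ready) U full]: least fixpoint, start Z0 = Sat(full) = {t3}, add states in Sat(~full & ready) with every successor in Z. Already a fixed point.
Sat(A[(~full & ready) U full]) = {t3}
|Sat(A[(~full & ready) U full])| = |{t3}| = 1.

1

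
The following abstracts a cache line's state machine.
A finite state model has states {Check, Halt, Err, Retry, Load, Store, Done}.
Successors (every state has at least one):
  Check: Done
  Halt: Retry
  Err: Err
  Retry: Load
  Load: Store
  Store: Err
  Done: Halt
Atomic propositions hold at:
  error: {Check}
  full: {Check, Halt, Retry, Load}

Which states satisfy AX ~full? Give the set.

{Check, Err, Load, Store}

Sat(~full) = {Err, Store, Done}
Sat(AX ~full) = {s : every successor in {Err, Store, Done}} = {Check, Err, Load, Store}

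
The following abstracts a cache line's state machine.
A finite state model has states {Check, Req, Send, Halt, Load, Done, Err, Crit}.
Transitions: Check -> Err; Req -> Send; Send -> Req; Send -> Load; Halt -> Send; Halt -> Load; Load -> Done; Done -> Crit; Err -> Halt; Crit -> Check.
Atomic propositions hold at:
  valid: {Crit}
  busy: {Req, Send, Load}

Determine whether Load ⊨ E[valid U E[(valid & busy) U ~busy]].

Sat(valid & busy) = ∅
Sat(~busy) = {Check, Halt, Done, Err, Crit}
E[(valid & busy) U ~busy]: least fixpoint, start Z0 = Sat(~busy) = {Check, Halt, Done, Err, Crit}, add states in Sat(valid & busy) with some successor in Z. Already a fixed point.
Sat(E[(valid & busy) U ~busy]) = {Check, Halt, Done, Err, Crit}
E[valid U E[(valid & busy) U ~busy]]: least fixpoint, start Z0 = Sat(E[(valid & busy) U ~busy]) = {Check, Halt, Done, Err, Crit}, add states in Sat(valid) with some successor in Z. Already a fixed point.
Sat(E[valid U E[(valid & busy) U ~busy]]) = {Check, Halt, Done, Err, Crit}
Load ∉ Sat(E[valid U E[(valid & busy) U ~busy]]) = {Check, Halt, Done, Err, Crit}, so the formula does not hold at Load.

No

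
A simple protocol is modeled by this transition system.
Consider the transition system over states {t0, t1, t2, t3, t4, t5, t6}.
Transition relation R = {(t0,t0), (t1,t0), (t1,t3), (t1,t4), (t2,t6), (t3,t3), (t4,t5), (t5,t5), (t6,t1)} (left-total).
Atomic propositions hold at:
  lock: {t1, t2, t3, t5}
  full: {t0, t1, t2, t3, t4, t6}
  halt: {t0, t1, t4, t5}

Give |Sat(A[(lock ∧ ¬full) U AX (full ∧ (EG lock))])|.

Sat(¬full) = {t5}
Sat(lock ∧ ¬full) = {t5}
EG lock: greatest fixpoint, start Z0 = {t1, t2, t3, t5}, keep only states in Sat with some successor in Z. Z1 = {t1, t3, t5}; fixed.
Sat(EG lock) = {t1, t3, t5}
Sat(full ∧ (EG lock)) = {t1, t3}
Sat(AX (full ∧ (EG lock))) = {s : every successor in {t1, t3}} = {t3, t6}
A[(lock ∧ ¬full) U AX (full ∧ (EG lock))]: least fixpoint, start Z0 = Sat(AX (full ∧ (EG lock))) = {t3, t6}, add states in Sat(lock ∧ ¬full) with every successor in Z. Already a fixed point.
Sat(A[(lock ∧ ¬full) U AX (full ∧ (EG lock))]) = {t3, t6}
|Sat(A[(lock ∧ ¬full) U AX (full ∧ (EG lock))])| = |{t3, t6}| = 2.

2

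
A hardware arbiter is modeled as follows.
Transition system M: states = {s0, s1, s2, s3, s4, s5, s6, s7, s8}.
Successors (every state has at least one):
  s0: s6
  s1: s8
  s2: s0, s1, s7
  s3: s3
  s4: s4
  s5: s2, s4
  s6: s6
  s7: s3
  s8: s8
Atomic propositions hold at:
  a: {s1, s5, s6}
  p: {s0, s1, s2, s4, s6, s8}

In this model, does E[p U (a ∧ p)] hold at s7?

No

Sat(a ∧ p) = {s1, s6}
E[p U (a ∧ p)]: least fixpoint, start Z0 = Sat((a ∧ p)) = {s1, s6}, add states in Sat(p) with some successor in Z. Z1 = {s0, s1, s2, s6}; fixed.
Sat(E[p U (a ∧ p)]) = {s0, s1, s2, s6}
s7 ∉ Sat(E[p U (a ∧ p)]) = {s0, s1, s2, s6}, so the formula does not hold at s7.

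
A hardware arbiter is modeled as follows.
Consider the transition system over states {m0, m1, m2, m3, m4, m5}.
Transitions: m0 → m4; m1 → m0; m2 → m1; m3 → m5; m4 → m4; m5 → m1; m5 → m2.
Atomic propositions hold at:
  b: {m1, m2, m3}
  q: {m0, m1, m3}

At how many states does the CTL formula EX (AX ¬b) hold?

Sat(¬b) = {m0, m4, m5}
Sat(AX ¬b) = {s : every successor in {m0, m4, m5}} = {m0, m1, m3, m4}
Sat(EX (AX ¬b)) = {s : some successor in {m0, m1, m3, m4}} = {m0, m1, m2, m4, m5}
|Sat(EX (AX ¬b))| = |{m0, m1, m2, m4, m5}| = 5.

5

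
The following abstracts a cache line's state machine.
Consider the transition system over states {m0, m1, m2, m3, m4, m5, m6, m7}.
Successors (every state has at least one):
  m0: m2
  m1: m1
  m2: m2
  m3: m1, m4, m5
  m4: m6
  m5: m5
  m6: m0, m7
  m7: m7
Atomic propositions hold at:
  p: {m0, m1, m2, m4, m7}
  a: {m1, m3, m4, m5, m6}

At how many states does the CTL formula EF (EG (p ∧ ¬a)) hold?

6

Sat(¬a) = {m0, m2, m7}
Sat(p ∧ ¬a) = {m0, m2, m7}
EG (p ∧ ¬a): greatest fixpoint, start Z0 = {m0, m2, m7}, keep only states in Sat with some successor in Z. Already a fixed point.
Sat(EG (p ∧ ¬a)) = {m0, m2, m7}
EF (EG (p ∧ ¬a)): least fixpoint, start Z0 = {m0, m2, m7}, add states with some successor in Z. Z1 = {m0, m2, m6, m7}; Z2 = {m0, m2, m4, m6, m7}; Z3 = {m0, m2, m3, m4, m6, m7}; fixed.
Sat(EF (EG (p ∧ ¬a))) = {m0, m2, m3, m4, m6, m7}
|Sat(EF (EG (p ∧ ¬a)))| = |{m0, m2, m3, m4, m6, m7}| = 6.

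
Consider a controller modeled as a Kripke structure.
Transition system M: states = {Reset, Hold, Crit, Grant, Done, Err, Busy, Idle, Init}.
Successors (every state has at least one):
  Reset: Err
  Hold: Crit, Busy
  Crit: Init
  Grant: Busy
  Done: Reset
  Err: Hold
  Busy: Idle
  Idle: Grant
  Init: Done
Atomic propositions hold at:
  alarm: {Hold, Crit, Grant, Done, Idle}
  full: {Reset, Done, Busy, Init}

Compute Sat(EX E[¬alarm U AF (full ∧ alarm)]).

{Hold, Crit, Init}

Sat(¬alarm) = {Reset, Err, Busy, Init}
Sat(full ∧ alarm) = {Done}
AF (full ∧ alarm): least fixpoint, start Z0 = {Done}, add states with every successor in Z. Z1 = {Done, Init}; Z2 = {Crit, Done, Init}; fixed.
Sat(AF (full ∧ alarm)) = {Crit, Done, Init}
E[¬alarm U AF (full ∧ alarm)]: least fixpoint, start Z0 = Sat(AF (full ∧ alarm)) = {Crit, Done, Init}, add states in Sat(¬alarm) with some successor in Z. Already a fixed point.
Sat(E[¬alarm U AF (full ∧ alarm)]) = {Crit, Done, Init}
Sat(EX E[¬alarm U AF (full ∧ alarm)]) = {s : some successor in {Crit, Done, Init}} = {Hold, Crit, Init}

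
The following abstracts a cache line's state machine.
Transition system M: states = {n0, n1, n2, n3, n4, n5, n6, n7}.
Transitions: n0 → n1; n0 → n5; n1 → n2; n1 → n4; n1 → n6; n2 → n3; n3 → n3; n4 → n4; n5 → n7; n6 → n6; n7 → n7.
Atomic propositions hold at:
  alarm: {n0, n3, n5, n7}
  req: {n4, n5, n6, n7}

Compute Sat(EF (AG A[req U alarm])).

A[req U alarm]: least fixpoint, start Z0 = Sat(alarm) = {n0, n3, n5, n7}, add states in Sat(req) with every successor in Z. Already a fixed point.
Sat(A[req U alarm]) = {n0, n3, n5, n7}
AG A[req U alarm]: greatest fixpoint, start Z0 = {n0, n3, n5, n7}, keep only states in Sat with every successor in Z. Z1 = {n3, n5, n7}; fixed.
Sat(AG A[req U alarm]) = {n3, n5, n7}
EF (AG A[req U alarm]): least fixpoint, start Z0 = {n3, n5, n7}, add states with some successor in Z. Z1 = {n0, n2, n3, n5, n7}; Z2 = {n0, n1, n2, n3, n5, n7}; fixed.
Sat(EF (AG A[req U alarm])) = {n0, n1, n2, n3, n5, n7}

{n0, n1, n2, n3, n5, n7}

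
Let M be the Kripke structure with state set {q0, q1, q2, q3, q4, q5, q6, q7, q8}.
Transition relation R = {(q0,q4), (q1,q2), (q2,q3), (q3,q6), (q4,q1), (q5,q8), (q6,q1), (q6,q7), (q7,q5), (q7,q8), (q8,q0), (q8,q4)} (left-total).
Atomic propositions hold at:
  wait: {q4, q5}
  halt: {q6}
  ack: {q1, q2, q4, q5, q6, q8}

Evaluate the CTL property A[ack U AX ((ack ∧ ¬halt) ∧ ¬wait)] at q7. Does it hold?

No

Sat(¬halt) = {q0, q1, q2, q3, q4, q5, q7, q8}
Sat(ack ∧ ¬halt) = {q1, q2, q4, q5, q8}
Sat(¬wait) = {q0, q1, q2, q3, q6, q7, q8}
Sat((ack ∧ ¬halt) ∧ ¬wait) = {q1, q2, q8}
Sat(AX ((ack ∧ ¬halt) ∧ ¬wait)) = {s : every successor in {q1, q2, q8}} = {q1, q4, q5}
A[ack U AX ((ack ∧ ¬halt) ∧ ¬wait)]: least fixpoint, start Z0 = Sat(AX ((ack ∧ ¬halt) ∧ ¬wait)) = {q1, q4, q5}, add states in Sat(ack) with every successor in Z. Already a fixed point.
Sat(A[ack U AX ((ack ∧ ¬halt) ∧ ¬wait)]) = {q1, q4, q5}
q7 ∉ Sat(A[ack U AX ((ack ∧ ¬halt) ∧ ¬wait)]) = {q1, q4, q5}, so the formula does not hold at q7.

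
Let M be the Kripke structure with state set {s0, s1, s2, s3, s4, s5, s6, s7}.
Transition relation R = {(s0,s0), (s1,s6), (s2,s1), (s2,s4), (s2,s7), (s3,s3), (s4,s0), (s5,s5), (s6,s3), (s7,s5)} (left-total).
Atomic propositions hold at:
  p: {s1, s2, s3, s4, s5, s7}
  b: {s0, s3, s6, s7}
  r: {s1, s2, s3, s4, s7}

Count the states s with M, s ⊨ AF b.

AF b: least fixpoint, start Z0 = {s0, s3, s6, s7}, add states with every successor in Z. Z1 = {s0, s1, s3, s4, s6, s7}; Z2 = {s0, s1, s2, s3, s4, s6, s7}; fixed.
Sat(AF b) = {s0, s1, s2, s3, s4, s6, s7}
|Sat(AF b)| = |{s0, s1, s2, s3, s4, s6, s7}| = 7.

7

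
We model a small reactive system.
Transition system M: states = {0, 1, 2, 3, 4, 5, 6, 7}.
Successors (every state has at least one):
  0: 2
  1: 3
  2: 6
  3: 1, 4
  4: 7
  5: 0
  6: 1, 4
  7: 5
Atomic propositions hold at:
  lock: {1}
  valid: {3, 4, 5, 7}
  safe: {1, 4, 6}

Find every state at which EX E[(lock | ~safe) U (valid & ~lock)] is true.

Sat(~safe) = {0, 2, 3, 5, 7}
Sat(lock | ~safe) = {0, 1, 2, 3, 5, 7}
Sat(~lock) = {0, 2, 3, 4, 5, 6, 7}
Sat(valid & ~lock) = {3, 4, 5, 7}
E[(lock | ~safe) U (valid & ~lock)]: least fixpoint, start Z0 = Sat((valid & ~lock)) = {3, 4, 5, 7}, add states in Sat(lock | ~safe) with some successor in Z. Z1 = {1, 3, 4, 5, 7}; fixed.
Sat(E[(lock | ~safe) U (valid & ~lock)]) = {1, 3, 4, 5, 7}
Sat(EX E[(lock | ~safe) U (valid & ~lock)]) = {s : some successor in {1, 3, 4, 5, 7}} = {1, 3, 4, 6, 7}

{1, 3, 4, 6, 7}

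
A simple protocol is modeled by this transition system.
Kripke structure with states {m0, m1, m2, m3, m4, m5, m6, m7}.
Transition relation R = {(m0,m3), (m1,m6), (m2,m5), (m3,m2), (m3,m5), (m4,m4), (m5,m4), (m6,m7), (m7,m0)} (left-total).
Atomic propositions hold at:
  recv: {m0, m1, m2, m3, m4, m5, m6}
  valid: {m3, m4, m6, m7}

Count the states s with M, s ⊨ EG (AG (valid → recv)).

5

Sat(valid → recv) = {m0, m1, m2, m3, m4, m5, m6}
AG (valid → recv): greatest fixpoint, start Z0 = {m0, m1, m2, m3, m4, m5, m6}, keep only states in Sat with every successor in Z. Z1 = {m0, m1, m2, m3, m4, m5}; Z2 = {m0, m2, m3, m4, m5}; fixed.
Sat(AG (valid → recv)) = {m0, m2, m3, m4, m5}
EG (AG (valid → recv)): greatest fixpoint, start Z0 = {m0, m2, m3, m4, m5}, keep only states in Sat with some successor in Z. Already a fixed point.
Sat(EG (AG (valid → recv))) = {m0, m2, m3, m4, m5}
|Sat(EG (AG (valid → recv)))| = |{m0, m2, m3, m4, m5}| = 5.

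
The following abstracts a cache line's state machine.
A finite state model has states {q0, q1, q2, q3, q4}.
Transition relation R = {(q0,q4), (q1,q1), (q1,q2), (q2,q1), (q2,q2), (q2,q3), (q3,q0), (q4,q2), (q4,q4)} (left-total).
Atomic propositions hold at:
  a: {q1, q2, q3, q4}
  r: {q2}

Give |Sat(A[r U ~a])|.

Sat(~a) = {q0}
A[r U ~a]: least fixpoint, start Z0 = Sat(~a) = {q0}, add states in Sat(r) with every successor in Z. Already a fixed point.
Sat(A[r U ~a]) = {q0}
|Sat(A[r U ~a])| = |{q0}| = 1.

1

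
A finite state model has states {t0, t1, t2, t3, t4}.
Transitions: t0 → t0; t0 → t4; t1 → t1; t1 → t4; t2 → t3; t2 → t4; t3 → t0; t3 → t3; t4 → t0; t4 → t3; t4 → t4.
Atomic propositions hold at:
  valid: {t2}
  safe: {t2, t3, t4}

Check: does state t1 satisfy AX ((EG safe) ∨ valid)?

No

EG safe: greatest fixpoint, start Z0 = {t2, t3, t4}, keep only states in Sat with some successor in Z. Already a fixed point.
Sat(EG safe) = {t2, t3, t4}
Sat((EG safe) ∨ valid) = {t2, t3, t4}
Sat(AX ((EG safe) ∨ valid)) = {s : every successor in {t2, t3, t4}} = {t2}
t1 ∉ Sat(AX ((EG safe) ∨ valid)) = {t2}, so the formula does not hold at t1.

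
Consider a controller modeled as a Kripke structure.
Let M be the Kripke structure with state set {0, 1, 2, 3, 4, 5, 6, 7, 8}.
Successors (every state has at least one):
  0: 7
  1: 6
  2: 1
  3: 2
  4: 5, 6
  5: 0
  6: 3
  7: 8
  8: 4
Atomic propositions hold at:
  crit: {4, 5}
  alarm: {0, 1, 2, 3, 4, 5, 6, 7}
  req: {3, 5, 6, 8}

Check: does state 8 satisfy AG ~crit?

Sat(~crit) = {0, 1, 2, 3, 6, 7, 8}
AG ~crit: greatest fixpoint, start Z0 = {0, 1, 2, 3, 6, 7, 8}, keep only states in Sat with every successor in Z. Z1 = {0, 1, 2, 3, 6, 7}; Z2 = {0, 1, 2, 3, 6}; Z3 = {1, 2, 3, 6}; fixed.
Sat(AG ~crit) = {1, 2, 3, 6}
8 ∉ Sat(AG ~crit) = {1, 2, 3, 6}, so the formula does not hold at 8.

No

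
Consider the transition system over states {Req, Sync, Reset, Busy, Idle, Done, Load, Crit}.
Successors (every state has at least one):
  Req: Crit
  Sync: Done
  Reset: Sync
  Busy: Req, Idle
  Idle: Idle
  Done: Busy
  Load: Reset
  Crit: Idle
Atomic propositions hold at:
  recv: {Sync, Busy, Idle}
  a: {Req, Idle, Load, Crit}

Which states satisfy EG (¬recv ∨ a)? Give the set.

Sat(¬recv) = {Req, Reset, Done, Load, Crit}
Sat(¬recv ∨ a) = {Req, Reset, Idle, Done, Load, Crit}
EG (¬recv ∨ a): greatest fixpoint, start Z0 = {Req, Reset, Idle, Done, Load, Crit}, keep only states in Sat with some successor in Z. Z1 = {Req, Idle, Load, Crit}; Z2 = {Req, Idle, Crit}; fixed.
Sat(EG (¬recv ∨ a)) = {Req, Idle, Crit}

{Req, Idle, Crit}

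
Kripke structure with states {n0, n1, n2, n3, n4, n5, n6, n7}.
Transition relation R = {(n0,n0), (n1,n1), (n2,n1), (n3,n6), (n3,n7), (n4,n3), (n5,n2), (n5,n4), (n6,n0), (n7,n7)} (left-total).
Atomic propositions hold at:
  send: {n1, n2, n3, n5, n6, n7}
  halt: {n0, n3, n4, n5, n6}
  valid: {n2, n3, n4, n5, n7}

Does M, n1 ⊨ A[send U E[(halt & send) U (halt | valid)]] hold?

Sat(halt & send) = {n3, n5, n6}
Sat(halt | valid) = {n0, n2, n3, n4, n5, n6, n7}
E[(halt & send) U (halt | valid)]: least fixpoint, start Z0 = Sat((halt | valid)) = {n0, n2, n3, n4, n5, n6, n7}, add states in Sat(halt & send) with some successor in Z. Already a fixed point.
Sat(E[(halt & send) U (halt | valid)]) = {n0, n2, n3, n4, n5, n6, n7}
A[send U E[(halt & send) U (halt | valid)]]: least fixpoint, start Z0 = Sat(E[(halt & send) U (halt | valid)]) = {n0, n2, n3, n4, n5, n6, n7}, add states in Sat(send) with every successor in Z. Already a fixed point.
Sat(A[send U E[(halt & send) U (halt | valid)]]) = {n0, n2, n3, n4, n5, n6, n7}
n1 ∉ Sat(A[send U E[(halt & send) U (halt | valid)]]) = {n0, n2, n3, n4, n5, n6, n7}, so the formula does not hold at n1.

No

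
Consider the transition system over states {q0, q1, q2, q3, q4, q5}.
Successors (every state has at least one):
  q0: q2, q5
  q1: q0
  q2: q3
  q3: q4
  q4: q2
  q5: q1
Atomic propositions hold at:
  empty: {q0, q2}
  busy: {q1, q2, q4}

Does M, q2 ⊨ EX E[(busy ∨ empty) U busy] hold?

No

Sat(busy ∨ empty) = {q0, q1, q2, q4}
E[(busy ∨ empty) U busy]: least fixpoint, start Z0 = Sat(busy) = {q1, q2, q4}, add states in Sat(busy ∨ empty) with some successor in Z. Z1 = {q0, q1, q2, q4}; fixed.
Sat(E[(busy ∨ empty) U busy]) = {q0, q1, q2, q4}
Sat(EX E[(busy ∨ empty) U busy]) = {s : some successor in {q0, q1, q2, q4}} = {q0, q1, q3, q4, q5}
q2 ∉ Sat(EX E[(busy ∨ empty) U busy]) = {q0, q1, q3, q4, q5}, so the formula does not hold at q2.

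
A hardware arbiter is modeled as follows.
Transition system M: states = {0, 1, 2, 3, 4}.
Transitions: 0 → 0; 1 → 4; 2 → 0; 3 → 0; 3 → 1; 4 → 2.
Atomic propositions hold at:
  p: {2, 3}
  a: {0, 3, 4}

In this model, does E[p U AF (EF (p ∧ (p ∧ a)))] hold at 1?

No

Sat(p ∧ a) = {3}
Sat(p ∧ (p ∧ a)) = {3}
EF (p ∧ (p ∧ a)): least fixpoint, start Z0 = {3}, add states with some successor in Z. Already a fixed point.
Sat(EF (p ∧ (p ∧ a))) = {3}
AF (EF (p ∧ (p ∧ a))): least fixpoint, start Z0 = {3}, add states with every successor in Z. Already a fixed point.
Sat(AF (EF (p ∧ (p ∧ a)))) = {3}
E[p U AF (EF (p ∧ (p ∧ a)))]: least fixpoint, start Z0 = Sat(AF (EF (p ∧ (p ∧ a)))) = {3}, add states in Sat(p) with some successor in Z. Already a fixed point.
Sat(E[p U AF (EF (p ∧ (p ∧ a)))]) = {3}
1 ∉ Sat(E[p U AF (EF (p ∧ (p ∧ a)))]) = {3}, so the formula does not hold at 1.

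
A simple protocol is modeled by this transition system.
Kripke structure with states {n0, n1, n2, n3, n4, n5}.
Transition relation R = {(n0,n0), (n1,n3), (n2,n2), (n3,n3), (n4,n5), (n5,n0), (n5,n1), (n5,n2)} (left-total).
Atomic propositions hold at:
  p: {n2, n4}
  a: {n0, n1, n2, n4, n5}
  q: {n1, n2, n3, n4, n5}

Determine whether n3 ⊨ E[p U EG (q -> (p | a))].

Sat(p | a) = {n0, n1, n2, n4, n5}
Sat(q -> (p | a)) = {n0, n1, n2, n4, n5}
EG (q -> (p | a)): greatest fixpoint, start Z0 = {n0, n1, n2, n4, n5}, keep only states in Sat with some successor in Z. Z1 = {n0, n2, n4, n5}; fixed.
Sat(EG (q -> (p | a))) = {n0, n2, n4, n5}
E[p U EG (q -> (p | a))]: least fixpoint, start Z0 = Sat(EG (q -> (p | a))) = {n0, n2, n4, n5}, add states in Sat(p) with some successor in Z. Already a fixed point.
Sat(E[p U EG (q -> (p | a))]) = {n0, n2, n4, n5}
n3 ∉ Sat(E[p U EG (q -> (p | a))]) = {n0, n2, n4, n5}, so the formula does not hold at n3.

No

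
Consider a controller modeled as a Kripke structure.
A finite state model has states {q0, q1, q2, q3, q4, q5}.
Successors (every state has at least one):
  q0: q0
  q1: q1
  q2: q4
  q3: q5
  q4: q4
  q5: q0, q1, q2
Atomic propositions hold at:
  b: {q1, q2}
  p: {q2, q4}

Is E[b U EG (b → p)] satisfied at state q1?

No

Sat(b → p) = {q0, q2, q3, q4, q5}
EG (b → p): greatest fixpoint, start Z0 = {q0, q2, q3, q4, q5}, keep only states in Sat with some successor in Z. Already a fixed point.
Sat(EG (b → p)) = {q0, q2, q3, q4, q5}
E[b U EG (b → p)]: least fixpoint, start Z0 = Sat(EG (b → p)) = {q0, q2, q3, q4, q5}, add states in Sat(b) with some successor in Z. Already a fixed point.
Sat(E[b U EG (b → p)]) = {q0, q2, q3, q4, q5}
q1 ∉ Sat(E[b U EG (b → p)]) = {q0, q2, q3, q4, q5}, so the formula does not hold at q1.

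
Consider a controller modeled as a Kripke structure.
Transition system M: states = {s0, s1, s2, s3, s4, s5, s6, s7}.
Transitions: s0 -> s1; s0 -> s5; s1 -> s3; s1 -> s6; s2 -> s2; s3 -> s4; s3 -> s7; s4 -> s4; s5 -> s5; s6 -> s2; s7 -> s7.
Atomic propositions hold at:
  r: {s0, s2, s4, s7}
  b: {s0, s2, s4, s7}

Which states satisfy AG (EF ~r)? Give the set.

{s5}

Sat(~r) = {s1, s3, s5, s6}
EF ~r: least fixpoint, start Z0 = {s1, s3, s5, s6}, add states with some successor in Z. Z1 = {s0, s1, s3, s5, s6}; fixed.
Sat(EF ~r) = {s0, s1, s3, s5, s6}
AG (EF ~r): greatest fixpoint, start Z0 = {s0, s1, s3, s5, s6}, keep only states in Sat with every successor in Z. Z1 = {s0, s1, s5}; Z2 = {s0, s5}; Z3 = {s5}; fixed.
Sat(AG (EF ~r)) = {s5}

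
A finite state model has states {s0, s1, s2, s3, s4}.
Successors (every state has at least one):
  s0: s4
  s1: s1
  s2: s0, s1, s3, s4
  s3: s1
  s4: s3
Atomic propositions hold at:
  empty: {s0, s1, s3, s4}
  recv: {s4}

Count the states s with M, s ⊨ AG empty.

4

AG empty: greatest fixpoint, start Z0 = {s0, s1, s3, s4}, keep only states in Sat with every successor in Z. Already a fixed point.
Sat(AG empty) = {s0, s1, s3, s4}
|Sat(AG empty)| = |{s0, s1, s3, s4}| = 4.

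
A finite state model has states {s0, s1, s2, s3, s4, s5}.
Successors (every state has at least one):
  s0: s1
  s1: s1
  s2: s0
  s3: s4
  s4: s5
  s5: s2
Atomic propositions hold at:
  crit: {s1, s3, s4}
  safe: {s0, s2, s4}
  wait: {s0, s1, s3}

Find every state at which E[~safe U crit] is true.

Sat(~safe) = {s1, s3, s5}
E[~safe U crit]: least fixpoint, start Z0 = Sat(crit) = {s1, s3, s4}, add states in Sat(~safe) with some successor in Z. Already a fixed point.
Sat(E[~safe U crit]) = {s1, s3, s4}

{s1, s3, s4}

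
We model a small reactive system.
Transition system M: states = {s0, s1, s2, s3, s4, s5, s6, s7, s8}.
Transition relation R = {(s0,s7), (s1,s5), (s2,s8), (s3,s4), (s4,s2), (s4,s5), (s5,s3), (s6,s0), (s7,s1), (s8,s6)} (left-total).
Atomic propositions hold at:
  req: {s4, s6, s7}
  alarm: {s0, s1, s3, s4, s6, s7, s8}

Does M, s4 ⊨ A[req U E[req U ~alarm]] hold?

Sat(~alarm) = {s2, s5}
E[req U ~alarm]: least fixpoint, start Z0 = Sat(~alarm) = {s2, s5}, add states in Sat(req) with some successor in Z. Z1 = {s2, s4, s5}; fixed.
Sat(E[req U ~alarm]) = {s2, s4, s5}
A[req U E[req U ~alarm]]: least fixpoint, start Z0 = Sat(E[req U ~alarm]) = {s2, s4, s5}, add states in Sat(req) with every successor in Z. Already a fixed point.
Sat(A[req U E[req U ~alarm]]) = {s2, s4, s5}
s4 ∈ Sat(A[req U E[req U ~alarm]]) = {s2, s4, s5}, so the formula holds at s4.

Yes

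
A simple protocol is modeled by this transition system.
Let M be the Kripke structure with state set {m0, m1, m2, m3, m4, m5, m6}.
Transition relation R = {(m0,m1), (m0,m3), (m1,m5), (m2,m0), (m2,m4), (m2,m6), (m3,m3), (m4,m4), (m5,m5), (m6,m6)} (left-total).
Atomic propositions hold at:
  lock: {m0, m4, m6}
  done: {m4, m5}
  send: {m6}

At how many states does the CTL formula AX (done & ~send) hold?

Sat(~send) = {m0, m1, m2, m3, m4, m5}
Sat(done & ~send) = {m4, m5}
Sat(AX (done & ~send)) = {s : every successor in {m4, m5}} = {m1, m4, m5}
|Sat(AX (done & ~send))| = |{m1, m4, m5}| = 3.

3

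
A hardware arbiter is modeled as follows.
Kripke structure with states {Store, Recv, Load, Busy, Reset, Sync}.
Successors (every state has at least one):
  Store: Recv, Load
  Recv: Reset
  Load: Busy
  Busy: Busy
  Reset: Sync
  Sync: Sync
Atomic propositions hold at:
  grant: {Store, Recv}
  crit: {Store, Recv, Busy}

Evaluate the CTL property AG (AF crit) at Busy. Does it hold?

Yes

AF crit: least fixpoint, start Z0 = {Store, Recv, Busy}, add states with every successor in Z. Z1 = {Store, Recv, Load, Busy}; fixed.
Sat(AF crit) = {Store, Recv, Load, Busy}
AG (AF crit): greatest fixpoint, start Z0 = {Store, Recv, Load, Busy}, keep only states in Sat with every successor in Z. Z1 = {Store, Load, Busy}; Z2 = {Load, Busy}; fixed.
Sat(AG (AF crit)) = {Load, Busy}
Busy ∈ Sat(AG (AF crit)) = {Load, Busy}, so the formula holds at Busy.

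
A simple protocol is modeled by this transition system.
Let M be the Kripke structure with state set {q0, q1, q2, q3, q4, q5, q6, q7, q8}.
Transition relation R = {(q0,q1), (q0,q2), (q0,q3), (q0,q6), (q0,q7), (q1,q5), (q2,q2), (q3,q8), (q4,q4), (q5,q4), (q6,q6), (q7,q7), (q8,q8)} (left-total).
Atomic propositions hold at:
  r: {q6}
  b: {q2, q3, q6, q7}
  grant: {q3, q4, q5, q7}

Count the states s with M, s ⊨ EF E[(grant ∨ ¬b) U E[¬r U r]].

Sat(¬b) = {q0, q1, q4, q5, q8}
Sat(grant ∨ ¬b) = {q0, q1, q3, q4, q5, q7, q8}
Sat(¬r) = {q0, q1, q2, q3, q4, q5, q7, q8}
E[¬r U r]: least fixpoint, start Z0 = Sat(r) = {q6}, add states in Sat(¬r) with some successor in Z. Z1 = {q0, q6}; fixed.
Sat(E[¬r U r]) = {q0, q6}
E[(grant ∨ ¬b) U E[¬r U r]]: least fixpoint, start Z0 = Sat(E[¬r U r]) = {q0, q6}, add states in Sat(grant ∨ ¬b) with some successor in Z. Already a fixed point.
Sat(E[(grant ∨ ¬b) U E[¬r U r]]) = {q0, q6}
EF E[(grant ∨ ¬b) U E[¬r U r]]: least fixpoint, start Z0 = {q0, q6}, add states with some successor in Z. Already a fixed point.
Sat(EF E[(grant ∨ ¬b) U E[¬r U r]]) = {q0, q6}
|Sat(EF E[(grant ∨ ¬b) U E[¬r U r]])| = |{q0, q6}| = 2.

2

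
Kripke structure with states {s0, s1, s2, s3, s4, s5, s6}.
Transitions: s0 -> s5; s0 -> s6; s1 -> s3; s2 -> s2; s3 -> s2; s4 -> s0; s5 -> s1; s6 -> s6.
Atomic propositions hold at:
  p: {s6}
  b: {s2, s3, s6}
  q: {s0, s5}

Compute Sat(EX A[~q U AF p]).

{s0, s6}

Sat(~q) = {s1, s2, s3, s4, s6}
AF p: least fixpoint, start Z0 = {s6}, add states with every successor in Z. Already a fixed point.
Sat(AF p) = {s6}
A[~q U AF p]: least fixpoint, start Z0 = Sat(AF p) = {s6}, add states in Sat(~q) with every successor in Z. Already a fixed point.
Sat(A[~q U AF p]) = {s6}
Sat(EX A[~q U AF p]) = {s : some successor in {s6}} = {s0, s6}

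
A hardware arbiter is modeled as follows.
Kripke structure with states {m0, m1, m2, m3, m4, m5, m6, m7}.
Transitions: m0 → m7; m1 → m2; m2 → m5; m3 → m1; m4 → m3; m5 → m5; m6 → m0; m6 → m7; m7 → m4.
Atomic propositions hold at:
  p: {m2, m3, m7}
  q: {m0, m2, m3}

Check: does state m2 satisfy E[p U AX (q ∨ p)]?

No

Sat(q ∨ p) = {m0, m2, m3, m7}
Sat(AX (q ∨ p)) = {s : every successor in {m0, m2, m3, m7}} = {m0, m1, m4, m6}
E[p U AX (q ∨ p)]: least fixpoint, start Z0 = Sat(AX (q ∨ p)) = {m0, m1, m4, m6}, add states in Sat(p) with some successor in Z. Z1 = {m0, m1, m3, m4, m6, m7}; fixed.
Sat(E[p U AX (q ∨ p)]) = {m0, m1, m3, m4, m6, m7}
m2 ∉ Sat(E[p U AX (q ∨ p)]) = {m0, m1, m3, m4, m6, m7}, so the formula does not hold at m2.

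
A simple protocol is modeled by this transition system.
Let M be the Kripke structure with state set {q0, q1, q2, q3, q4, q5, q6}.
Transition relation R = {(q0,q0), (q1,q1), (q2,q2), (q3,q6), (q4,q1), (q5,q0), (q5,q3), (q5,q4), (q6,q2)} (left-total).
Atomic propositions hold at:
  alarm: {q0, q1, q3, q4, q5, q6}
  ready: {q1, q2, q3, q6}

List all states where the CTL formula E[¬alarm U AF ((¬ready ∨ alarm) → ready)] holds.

Sat(¬alarm) = {q2}
Sat(¬ready) = {q0, q4, q5}
Sat(¬ready ∨ alarm) = {q0, q1, q3, q4, q5, q6}
Sat((¬ready ∨ alarm) → ready) = {q1, q2, q3, q6}
AF ((¬ready ∨ alarm) → ready): least fixpoint, start Z0 = {q1, q2, q3, q6}, add states with every successor in Z. Z1 = {q1, q2, q3, q4, q6}; fixed.
Sat(AF ((¬ready ∨ alarm) → ready)) = {q1, q2, q3, q4, q6}
E[¬alarm U AF ((¬ready ∨ alarm) → ready)]: least fixpoint, start Z0 = Sat(AF ((¬ready ∨ alarm) → ready)) = {q1, q2, q3, q4, q6}, add states in Sat(¬alarm) with some successor in Z. Already a fixed point.
Sat(E[¬alarm U AF ((¬ready ∨ alarm) → ready)]) = {q1, q2, q3, q4, q6}

{q1, q2, q3, q4, q6}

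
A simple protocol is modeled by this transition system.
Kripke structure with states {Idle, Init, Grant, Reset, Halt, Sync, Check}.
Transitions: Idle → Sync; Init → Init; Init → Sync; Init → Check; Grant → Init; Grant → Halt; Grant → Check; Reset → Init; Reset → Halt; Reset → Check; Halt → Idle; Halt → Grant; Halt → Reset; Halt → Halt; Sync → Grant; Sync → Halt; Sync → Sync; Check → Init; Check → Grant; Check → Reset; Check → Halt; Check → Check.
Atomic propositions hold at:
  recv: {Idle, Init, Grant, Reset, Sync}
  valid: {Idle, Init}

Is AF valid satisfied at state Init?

AF valid: least fixpoint, start Z0 = {Idle, Init}, add states with every successor in Z. Already a fixed point.
Sat(AF valid) = {Idle, Init}
Init ∈ Sat(AF valid) = {Idle, Init}, so the formula holds at Init.

Yes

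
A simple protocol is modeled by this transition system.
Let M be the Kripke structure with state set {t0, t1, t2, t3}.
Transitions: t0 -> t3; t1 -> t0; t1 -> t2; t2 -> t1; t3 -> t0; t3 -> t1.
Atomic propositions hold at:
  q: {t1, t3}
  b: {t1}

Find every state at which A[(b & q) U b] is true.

{t1}

Sat(b & q) = {t1}
A[(b & q) U b]: least fixpoint, start Z0 = Sat(b) = {t1}, add states in Sat(b & q) with every successor in Z. Already a fixed point.
Sat(A[(b & q) U b]) = {t1}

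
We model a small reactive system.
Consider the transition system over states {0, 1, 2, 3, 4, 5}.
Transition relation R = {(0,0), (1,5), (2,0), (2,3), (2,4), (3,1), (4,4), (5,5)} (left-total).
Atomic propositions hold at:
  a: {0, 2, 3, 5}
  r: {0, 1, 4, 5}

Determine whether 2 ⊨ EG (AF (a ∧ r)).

No

Sat(a ∧ r) = {0, 5}
AF (a ∧ r): least fixpoint, start Z0 = {0, 5}, add states with every successor in Z. Z1 = {0, 1, 5}; Z2 = {0, 1, 3, 5}; fixed.
Sat(AF (a ∧ r)) = {0, 1, 3, 5}
EG (AF (a ∧ r)): greatest fixpoint, start Z0 = {0, 1, 3, 5}, keep only states in Sat with some successor in Z. Already a fixed point.
Sat(EG (AF (a ∧ r))) = {0, 1, 3, 5}
2 ∉ Sat(EG (AF (a ∧ r))) = {0, 1, 3, 5}, so the formula does not hold at 2.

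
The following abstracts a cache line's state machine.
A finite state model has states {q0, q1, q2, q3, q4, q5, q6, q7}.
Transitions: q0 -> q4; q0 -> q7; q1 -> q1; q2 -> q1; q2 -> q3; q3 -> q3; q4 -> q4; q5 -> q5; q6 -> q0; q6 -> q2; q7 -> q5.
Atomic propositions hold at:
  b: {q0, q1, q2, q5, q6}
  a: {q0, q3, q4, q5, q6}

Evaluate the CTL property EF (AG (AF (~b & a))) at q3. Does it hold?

Yes

Sat(~b) = {q3, q4, q7}
Sat(~b & a) = {q3, q4}
AF (~b & a): least fixpoint, start Z0 = {q3, q4}, add states with every successor in Z. Already a fixed point.
Sat(AF (~b & a)) = {q3, q4}
AG (AF (~b & a)): greatest fixpoint, start Z0 = {q3, q4}, keep only states in Sat with every successor in Z. Already a fixed point.
Sat(AG (AF (~b & a))) = {q3, q4}
EF (AG (AF (~b & a))): least fixpoint, start Z0 = {q3, q4}, add states with some successor in Z. Z1 = {q0, q2, q3, q4}; Z2 = {q0, q2, q3, q4, q6}; fixed.
Sat(EF (AG (AF (~b & a)))) = {q0, q2, q3, q4, q6}
q3 ∈ Sat(EF (AG (AF (~b & a)))) = {q0, q2, q3, q4, q6}, so the formula holds at q3.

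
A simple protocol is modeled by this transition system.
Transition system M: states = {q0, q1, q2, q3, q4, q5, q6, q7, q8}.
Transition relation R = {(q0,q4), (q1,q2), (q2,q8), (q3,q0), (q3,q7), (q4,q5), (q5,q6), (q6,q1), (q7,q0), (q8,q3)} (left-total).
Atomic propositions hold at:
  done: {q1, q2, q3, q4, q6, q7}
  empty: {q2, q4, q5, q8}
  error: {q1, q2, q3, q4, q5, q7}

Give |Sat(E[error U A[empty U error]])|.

A[empty U error]: least fixpoint, start Z0 = Sat(error) = {q1, q2, q3, q4, q5, q7}, add states in Sat(empty) with every successor in Z. Z1 = {q1, q2, q3, q4, q5, q7, q8}; fixed.
Sat(A[empty U error]) = {q1, q2, q3, q4, q5, q7, q8}
E[error U A[empty U error]]: least fixpoint, start Z0 = Sat(A[empty U error]) = {q1, q2, q3, q4, q5, q7, q8}, add states in Sat(error) with some successor in Z. Already a fixed point.
Sat(E[error U A[empty U error]]) = {q1, q2, q3, q4, q5, q7, q8}
|Sat(E[error U A[empty U error]])| = |{q1, q2, q3, q4, q5, q7, q8}| = 7.

7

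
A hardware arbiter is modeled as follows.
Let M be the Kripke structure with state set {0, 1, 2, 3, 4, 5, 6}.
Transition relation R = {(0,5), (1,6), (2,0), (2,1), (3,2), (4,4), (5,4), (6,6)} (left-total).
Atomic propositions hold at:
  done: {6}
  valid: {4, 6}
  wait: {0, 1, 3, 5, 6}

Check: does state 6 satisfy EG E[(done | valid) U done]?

Yes

Sat(done | valid) = {4, 6}
E[(done | valid) U done]: least fixpoint, start Z0 = Sat(done) = {6}, add states in Sat(done | valid) with some successor in Z. Already a fixed point.
Sat(E[(done | valid) U done]) = {6}
EG E[(done | valid) U done]: greatest fixpoint, start Z0 = {6}, keep only states in Sat with some successor in Z. Already a fixed point.
Sat(EG E[(done | valid) U done]) = {6}
6 ∈ Sat(EG E[(done | valid) U done]) = {6}, so the formula holds at 6.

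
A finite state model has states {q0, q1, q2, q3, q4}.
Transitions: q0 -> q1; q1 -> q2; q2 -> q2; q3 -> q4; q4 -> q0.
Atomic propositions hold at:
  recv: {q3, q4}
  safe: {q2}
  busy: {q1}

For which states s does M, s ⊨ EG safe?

{q2}

EG safe: greatest fixpoint, start Z0 = {q2}, keep only states in Sat with some successor in Z. Already a fixed point.
Sat(EG safe) = {q2}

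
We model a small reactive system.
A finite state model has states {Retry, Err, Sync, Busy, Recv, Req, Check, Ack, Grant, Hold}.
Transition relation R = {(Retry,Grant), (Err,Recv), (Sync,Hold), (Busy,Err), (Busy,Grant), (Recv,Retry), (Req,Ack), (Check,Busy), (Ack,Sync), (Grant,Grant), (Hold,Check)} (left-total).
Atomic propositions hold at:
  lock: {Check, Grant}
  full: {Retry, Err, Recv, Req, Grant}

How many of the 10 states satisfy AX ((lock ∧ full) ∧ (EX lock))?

2

Sat(lock ∧ full) = {Grant}
Sat(EX lock) = {s : some successor in {Check, Grant}} = {Retry, Busy, Grant, Hold}
Sat((lock ∧ full) ∧ (EX lock)) = {Grant}
Sat(AX ((lock ∧ full) ∧ (EX lock))) = {s : every successor in {Grant}} = {Retry, Grant}
|Sat(AX ((lock ∧ full) ∧ (EX lock)))| = |{Retry, Grant}| = 2.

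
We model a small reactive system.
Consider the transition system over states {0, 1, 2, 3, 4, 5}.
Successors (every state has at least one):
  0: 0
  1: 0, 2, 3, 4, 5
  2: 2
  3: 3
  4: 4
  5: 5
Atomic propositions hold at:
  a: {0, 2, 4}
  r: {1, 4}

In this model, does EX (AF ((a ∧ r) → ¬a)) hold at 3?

Yes

Sat(a ∧ r) = {4}
Sat(¬a) = {1, 3, 5}
Sat((a ∧ r) → ¬a) = {0, 1, 2, 3, 5}
AF ((a ∧ r) → ¬a): least fixpoint, start Z0 = {0, 1, 2, 3, 5}, add states with every successor in Z. Already a fixed point.
Sat(AF ((a ∧ r) → ¬a)) = {0, 1, 2, 3, 5}
Sat(EX (AF ((a ∧ r) → ¬a))) = {s : some successor in {0, 1, 2, 3, 5}} = {0, 1, 2, 3, 5}
3 ∈ Sat(EX (AF ((a ∧ r) → ¬a))) = {0, 1, 2, 3, 5}, so the formula holds at 3.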